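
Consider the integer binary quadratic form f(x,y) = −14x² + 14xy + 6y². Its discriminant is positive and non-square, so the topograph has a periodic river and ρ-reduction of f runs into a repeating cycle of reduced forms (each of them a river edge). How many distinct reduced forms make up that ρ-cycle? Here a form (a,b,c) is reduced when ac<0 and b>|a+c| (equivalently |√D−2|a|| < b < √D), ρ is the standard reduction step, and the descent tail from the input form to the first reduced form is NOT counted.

D = 532, ⌊√D⌋ = 23
river: ρ → (6,22,-2)
river: ρ → (-2,22,6)
river: ρ → (6,14,-14)
river: ρ → (-14,14,6)
ρ-cycle length = 4 (tail of 0 descent steps not counted)

4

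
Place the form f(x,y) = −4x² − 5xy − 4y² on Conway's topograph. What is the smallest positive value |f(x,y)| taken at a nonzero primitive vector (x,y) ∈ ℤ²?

translate: b→-3 (≡5 mod 8), so (4,5,4)→(4,-3,3)
flip: (4,-3,3)→(3,3,4)
reduced (well bottom): (3,3,4) with a≤c, −a<b≤a
well minimum |f| = |-3| = 3 (negative-definite)

3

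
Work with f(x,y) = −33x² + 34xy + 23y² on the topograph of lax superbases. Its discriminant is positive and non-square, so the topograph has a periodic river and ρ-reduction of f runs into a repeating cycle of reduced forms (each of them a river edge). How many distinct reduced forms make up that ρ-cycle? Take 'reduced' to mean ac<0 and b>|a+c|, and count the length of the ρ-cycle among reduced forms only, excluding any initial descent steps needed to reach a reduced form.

D = 4192, ⌊√D⌋ = 64
river: ρ → (23,58,-9)
river: ρ → (-9,50,47)
river: ρ → (47,44,-12)
river: ρ → (-12,52,31)
river: ρ → (31,10,-33)
river: ρ → (-33,56,8)
river: ρ → (8,56,-33)
river: ρ → (-33,10,31)
river: ρ → (31,52,-12)
river: ρ → (-12,44,47)
river: ρ → (47,50,-9)
river: ρ → (-9,58,23)
river: ρ → (23,34,-33)
river: ρ → (-33,32,24)
river: ρ → (24,64,-1)
river: ρ → (-1,64,24)
river: ρ → (24,32,-33)
river: ρ → (-33,34,23)
ρ-cycle length = 18 (tail of 0 descent steps not counted)

18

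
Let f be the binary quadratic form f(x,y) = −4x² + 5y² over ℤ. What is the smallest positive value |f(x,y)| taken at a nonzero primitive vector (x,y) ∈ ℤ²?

descent: ρ → (5,0,-4)
descent: ρ → (-4,8,1)  [lands on river]
river: ρ → (1,8,-4)
closes: descent 2, river 2
min |a| on river = 1

1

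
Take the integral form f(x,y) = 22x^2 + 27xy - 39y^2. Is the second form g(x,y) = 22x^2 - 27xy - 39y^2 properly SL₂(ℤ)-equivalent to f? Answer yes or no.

D₁ = 4161, D₂ = 4161
river cycle of f (length 10): (-39, 51, 10), (10, 49, -44), (-44, 39, 15), (15, 51, -26), (-26, 53, 13), (13, 51, -30), (-30, 9, 34), (34, 59, -5), (-5, 61, 22), (22, 27, -39)
river cycle of g (length 10): (-39, 27, 22), (22, 61, -5), (-5, 59, 34), (34, 9, -30), (-30, 51, 13), (13, 53, -26), (-26, 51, 15), (15, 39, -44), (-44, 49, 10), (10, 51, -39)
cycles differ ⇒ inequivalent

no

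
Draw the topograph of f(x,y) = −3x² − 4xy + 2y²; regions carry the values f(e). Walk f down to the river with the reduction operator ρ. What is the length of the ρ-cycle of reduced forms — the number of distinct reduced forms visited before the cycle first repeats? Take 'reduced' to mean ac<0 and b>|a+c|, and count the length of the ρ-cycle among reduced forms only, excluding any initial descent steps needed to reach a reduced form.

D = 40, ⌊√D⌋ = 6
descent: ρ → (2,4,-3)  [lands on river]
river: ρ → (-3,2,3)
river: ρ → (3,4,-2)
river: ρ → (-2,4,3)
river: ρ → (3,2,-3)
river: ρ → (-3,4,2)
ρ-cycle length = 6 (tail of 1 descent step not counted)

6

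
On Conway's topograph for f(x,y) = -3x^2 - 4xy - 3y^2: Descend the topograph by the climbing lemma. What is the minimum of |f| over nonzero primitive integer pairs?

translate: b→-2 (≡4 mod 6), so (3,4,3)→(3,-2,2)
flip: (3,-2,2)→(2,2,3)
reduced (well bottom): (2,2,3) with a≤c, −a<b≤a
well minimum |f| = |-2| = 2 (negative-definite)

2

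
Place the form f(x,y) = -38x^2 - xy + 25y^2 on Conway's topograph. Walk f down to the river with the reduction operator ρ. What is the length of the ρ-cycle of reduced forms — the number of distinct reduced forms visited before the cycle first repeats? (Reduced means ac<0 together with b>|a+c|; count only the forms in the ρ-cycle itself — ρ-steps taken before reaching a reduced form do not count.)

D = 3801, ⌊√D⌋ = 61
descent: ρ → (25,51,-12)  [lands on river]
river: ρ → (-12,45,37)
river: ρ → (37,29,-20)
river: ρ → (-20,51,15)
river: ρ → (15,39,-38)
river: ρ → (-38,37,16)
river: ρ → (16,59,-5)
river: ρ → (-5,61,4)
river: ρ → (4,59,-20)
river: ρ → (-20,61,1)
river: ρ → (1,61,-20)
river: ρ → (-20,59,4)
river: ρ → (4,61,-5)
river: ρ → (-5,59,16)
river: ρ → (16,37,-38)
river: ρ → (-38,39,15)
river: ρ → (15,51,-20)
river: ρ → (-20,29,37)
river: ρ → (37,45,-12)
river: ρ → (-12,51,25)
river: ρ → (25,49,-14)
river: ρ → (-14,35,46)
river: ρ → (46,57,-3)
river: ρ → (-3,57,46)
river: ρ → (46,35,-14)
river: ρ → (-14,49,25)
ρ-cycle length = 26 (tail of 1 descent step not counted)

26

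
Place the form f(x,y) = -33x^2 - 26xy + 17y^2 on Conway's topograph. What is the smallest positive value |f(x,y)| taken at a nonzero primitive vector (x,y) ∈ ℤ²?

descent: ρ → (17,26,-33)  [lands on river]
river: ρ → (-33,40,10)
river: ρ → (10,40,-33)
river: ρ → (-33,26,17)
river: ρ → (17,42,-17)
river: ρ → (-17,26,33)
river: ρ → (33,40,-10)
river: ρ → (-10,40,33)
river: ρ → (33,26,-17)
river: ρ → (-17,42,17)
closes: descent 1, river 10
min |a| on river = 10

10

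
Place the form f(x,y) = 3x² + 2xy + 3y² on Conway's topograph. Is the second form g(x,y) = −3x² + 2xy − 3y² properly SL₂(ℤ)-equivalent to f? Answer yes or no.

D₁ = -32, D₂ = -32
f: reduced (well bottom): (3,2,3) with a≤c, −a<b≤a
g is negative-definite; reduce −g:
−g: flip: (3,-2,3)→(3,2,3)
−g: reduced (well bottom): (3,2,3) with a≤c, −a<b≤a
flip sign back: reduced form of g is (-3,-2,-3)
reduced forms (3, 2, 3) vs (-3, -2, -3) ⇒ inequivalent

no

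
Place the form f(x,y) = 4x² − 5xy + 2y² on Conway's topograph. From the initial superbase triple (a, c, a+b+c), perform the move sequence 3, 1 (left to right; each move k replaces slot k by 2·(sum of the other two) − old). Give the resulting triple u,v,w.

start (4,2,1) = (f(1,0),f(0,1),f(1,1))
replace slot 3: 2·(4+2) − 1 = 11 → (4,2,11)
replace slot 1: 2·(2+11) − 4 = 22 → (22,2,11)

22,2,11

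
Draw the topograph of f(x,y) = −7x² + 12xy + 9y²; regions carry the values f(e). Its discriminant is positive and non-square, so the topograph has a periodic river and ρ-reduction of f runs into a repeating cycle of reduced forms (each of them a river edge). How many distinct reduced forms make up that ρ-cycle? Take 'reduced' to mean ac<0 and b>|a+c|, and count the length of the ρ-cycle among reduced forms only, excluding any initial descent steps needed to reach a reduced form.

D = 396, ⌊√D⌋ = 19
river: ρ → (9,6,-10)
river: ρ → (-10,14,5)
river: ρ → (5,16,-7)
river: ρ → (-7,12,9)
ρ-cycle length = 4 (tail of 0 descent steps not counted)

4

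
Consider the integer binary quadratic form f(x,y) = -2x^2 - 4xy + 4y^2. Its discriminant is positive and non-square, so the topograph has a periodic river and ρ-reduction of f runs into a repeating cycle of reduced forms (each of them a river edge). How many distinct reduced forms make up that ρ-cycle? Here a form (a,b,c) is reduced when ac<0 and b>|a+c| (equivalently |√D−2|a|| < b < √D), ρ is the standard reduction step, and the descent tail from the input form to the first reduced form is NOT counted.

D = 48, ⌊√D⌋ = 6
descent: ρ → (4,4,-2)  [lands on river]
river: ρ → (-2,4,4)
ρ-cycle length = 2 (tail of 1 descent step not counted)

2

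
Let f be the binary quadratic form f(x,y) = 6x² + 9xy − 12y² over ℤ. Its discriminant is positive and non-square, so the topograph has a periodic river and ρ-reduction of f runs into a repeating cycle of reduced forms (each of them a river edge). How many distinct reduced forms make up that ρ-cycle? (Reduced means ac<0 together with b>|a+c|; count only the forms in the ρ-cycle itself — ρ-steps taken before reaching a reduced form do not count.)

D = 369, ⌊√D⌋ = 19
river: ρ → (-12,15,3)
river: ρ → (3,15,-12)
river: ρ → (-12,9,6)
river: ρ → (6,15,-6)
river: ρ → (-6,9,12)
river: ρ → (12,15,-3)
river: ρ → (-3,15,12)
river: ρ → (12,9,-6)
river: ρ → (-6,15,6)
river: ρ → (6,9,-12)
ρ-cycle length = 10 (tail of 0 descent steps not counted)

10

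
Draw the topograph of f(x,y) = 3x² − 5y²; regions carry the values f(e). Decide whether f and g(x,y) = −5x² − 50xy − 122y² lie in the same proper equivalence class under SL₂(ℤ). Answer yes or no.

D₁ = 60, D₂ = 60
river cycle of f (length 2): (3, 6, -2), (-2, 6, 3)
river cycle of g (length 2): (3, 6, -2), (-2, 6, 3)
cycles coincide ⇒ equivalent

yes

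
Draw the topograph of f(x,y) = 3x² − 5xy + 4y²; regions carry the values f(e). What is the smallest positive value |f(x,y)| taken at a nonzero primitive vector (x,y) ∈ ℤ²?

translate: b→1 (≡-5 mod 6), so (3,-5,4)→(3,1,2)
flip: (3,1,2)→(2,-1,3)
reduced (well bottom): (2,-1,3) with a≤c, −a<b≤a
well minimum = a = 2

2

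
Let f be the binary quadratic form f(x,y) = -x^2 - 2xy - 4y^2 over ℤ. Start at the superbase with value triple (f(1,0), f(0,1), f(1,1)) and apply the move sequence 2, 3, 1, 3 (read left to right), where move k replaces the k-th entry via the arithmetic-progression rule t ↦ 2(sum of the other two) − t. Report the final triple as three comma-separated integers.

start (-1,-4,-7) = (f(1,0),f(0,1),f(1,1))
replace slot 2: 2·((-1)+(-7)) − (-4) = -12 → (-1,-12,-7)
replace slot 3: 2·((-1)+(-12)) − (-7) = -19 → (-1,-12,-19)
replace slot 1: 2·((-12)+(-19)) − (-1) = -61 → (-61,-12,-19)
replace slot 3: 2·((-61)+(-12)) − (-19) = -127 → (-61,-12,-127)

-61,-12,-127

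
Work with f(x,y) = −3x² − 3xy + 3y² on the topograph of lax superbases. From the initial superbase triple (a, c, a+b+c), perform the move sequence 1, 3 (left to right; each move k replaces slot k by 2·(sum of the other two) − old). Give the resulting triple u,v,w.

start (-3,3,-3) = (f(1,0),f(0,1),f(1,1))
replace slot 1: 2·(3+(-3)) − (-3) = 3 → (3,3,-3)
replace slot 3: 2·(3+3) − (-3) = 15 → (3,3,15)

3,3,15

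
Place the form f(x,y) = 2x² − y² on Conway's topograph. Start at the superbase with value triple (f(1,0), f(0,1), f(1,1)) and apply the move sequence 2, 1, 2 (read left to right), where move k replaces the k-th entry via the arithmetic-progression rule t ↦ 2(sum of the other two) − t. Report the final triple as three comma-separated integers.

start (2,-1,1) = (f(1,0),f(0,1),f(1,1))
replace slot 2: 2·(2+1) − (-1) = 7 → (2,7,1)
replace slot 1: 2·(7+1) − 2 = 14 → (14,7,1)
replace slot 2: 2·(14+1) − 7 = 23 → (14,23,1)

14,23,1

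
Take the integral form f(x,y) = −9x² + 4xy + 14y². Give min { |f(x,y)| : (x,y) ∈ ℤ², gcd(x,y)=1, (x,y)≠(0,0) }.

descent: ρ → (14,-4,-9)
descent: ρ → (-9,22,1)  [lands on river]
river: ρ → (1,22,-9)
river: ρ → (-9,14,9)
river: ρ → (9,22,-1)
river: ρ → (-1,22,9)
river: ρ → (9,14,-9)
closes: descent 2, river 6
min |a| on river = 1

1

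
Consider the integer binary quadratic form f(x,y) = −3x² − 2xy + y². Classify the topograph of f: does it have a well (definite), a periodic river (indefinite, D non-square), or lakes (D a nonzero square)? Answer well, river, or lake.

D = b²−4ac = (-2)² − 4·(-3)·1 = 16
D = 4² is a perfect square ⇒ form factors over ℤ ⇒ lakes

lake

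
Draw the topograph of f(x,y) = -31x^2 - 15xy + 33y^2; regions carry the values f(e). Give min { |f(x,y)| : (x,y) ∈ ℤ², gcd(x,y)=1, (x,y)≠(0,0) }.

descent: ρ → (33,15,-31)  [lands on river]
river: ρ → (-31,47,17)
river: ρ → (17,55,-19)
river: ρ → (-19,59,11)
river: ρ → (11,51,-39)
river: ρ → (-39,27,23)
river: ρ → (23,65,-1)
river: ρ → (-1,65,23)
river: ρ → (23,27,-39)
river: ρ → (-39,51,11)
river: ρ → (11,59,-19)
river: ρ → (-19,55,17)
river: ρ → (17,47,-31)
river: ρ → (-31,15,33)
river: ρ → (33,51,-13)
river: ρ → (-13,53,29)
river: ρ → (29,63,-3)
river: ρ → (-3,63,29)
river: ρ → (29,53,-13)
river: ρ → (-13,51,33)
closes: descent 1, river 20
min |a| on river = 1

1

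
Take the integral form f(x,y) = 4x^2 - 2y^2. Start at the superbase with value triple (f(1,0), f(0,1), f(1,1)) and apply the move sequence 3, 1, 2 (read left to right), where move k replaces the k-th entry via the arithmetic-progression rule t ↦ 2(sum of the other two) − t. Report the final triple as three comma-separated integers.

start (4,-2,2) = (f(1,0),f(0,1),f(1,1))
replace slot 3: 2·(4+(-2)) − 2 = 2 → (4,-2,2)
replace slot 1: 2·((-2)+2) − 4 = -4 → (-4,-2,2)
replace slot 2: 2·((-4)+2) − (-2) = -2 → (-4,-2,2)

-4,-2,2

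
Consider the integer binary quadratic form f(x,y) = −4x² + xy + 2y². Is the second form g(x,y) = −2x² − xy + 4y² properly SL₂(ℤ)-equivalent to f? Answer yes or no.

D₁ = 33, D₂ = 33
river cycle of f (length 4): (2, 3, -3), (-3, 3, 2), (2, 5, -1), (-1, 5, 2)
river cycle of g (length 4): (-2, 3, 3), (3, 3, -2), (-2, 5, 1), (1, 5, -2)
cycles differ ⇒ inequivalent

no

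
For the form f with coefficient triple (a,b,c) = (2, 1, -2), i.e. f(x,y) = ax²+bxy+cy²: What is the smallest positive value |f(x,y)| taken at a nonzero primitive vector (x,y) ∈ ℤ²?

river: ρ → (-2,3,1)
river: ρ → (1,3,-2)
river: ρ → (-2,1,2)
river: ρ → (2,3,-1)
river: ρ → (-1,3,2)
river: ρ → (2,1,-2)
closes: descent 0, river 6
min |a| on river = 1

1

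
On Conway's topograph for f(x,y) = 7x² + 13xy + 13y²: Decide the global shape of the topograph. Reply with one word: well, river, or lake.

D = b²−4ac = 13² − 4·7·13 = -195
D < 0 ⇒ definite ⇒ every region one sign ⇒ single well

well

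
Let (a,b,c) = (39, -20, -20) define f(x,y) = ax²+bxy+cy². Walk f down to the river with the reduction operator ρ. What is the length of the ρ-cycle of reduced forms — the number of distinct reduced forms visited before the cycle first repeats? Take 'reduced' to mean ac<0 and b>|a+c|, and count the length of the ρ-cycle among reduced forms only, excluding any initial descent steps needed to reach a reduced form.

D = 3520, ⌊√D⌋ = 59
descent: ρ → (-20,20,39)  [lands on river]
river: ρ → (39,58,-1)
river: ρ → (-1,58,39)
river: ρ → (39,20,-20)
ρ-cycle length = 4 (tail of 1 descent step not counted)

4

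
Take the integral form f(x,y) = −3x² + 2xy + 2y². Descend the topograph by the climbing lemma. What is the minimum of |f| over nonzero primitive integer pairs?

river: ρ → (2,2,-3)
river: ρ → (-3,4,1)
river: ρ → (1,4,-3)
river: ρ → (-3,2,2)
closes: descent 0, river 4
min |a| on river = 1

1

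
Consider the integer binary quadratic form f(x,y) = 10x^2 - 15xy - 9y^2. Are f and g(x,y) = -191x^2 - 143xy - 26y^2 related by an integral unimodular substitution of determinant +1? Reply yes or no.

D₁ = 585, D₂ = 585
river cycle of f (length 12): (-9, 15, 10), (10, 5, -14), (-14, 23, 1), (1, 23, -14), (-14, 5, 10), (10, 15, -9), (-9, 21, 4), (4, 19, -14), (-14, 9, 9), (9, 9, -14), … (2 more)
river cycle of g (length 12): (4, 21, -9), (-9, 15, 10), (10, 5, -14), (-14, 23, 1), (1, 23, -14), (-14, 5, 10), (10, 15, -9), (-9, 21, 4), (4, 19, -14), (-14, 9, 9), … (2 more)
cycles coincide ⇒ equivalent

yes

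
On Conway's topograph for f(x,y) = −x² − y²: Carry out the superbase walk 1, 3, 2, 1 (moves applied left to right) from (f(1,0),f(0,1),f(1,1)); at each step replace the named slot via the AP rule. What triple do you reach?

start (-1,-1,-2) = (f(1,0),f(0,1),f(1,1))
replace slot 1: 2·((-1)+(-2)) − (-1) = -5 → (-5,-1,-2)
replace slot 3: 2·((-5)+(-1)) − (-2) = -10 → (-5,-1,-10)
replace slot 2: 2·((-5)+(-10)) − (-1) = -29 → (-5,-29,-10)
replace slot 1: 2·((-29)+(-10)) − (-5) = -73 → (-73,-29,-10)

-73,-29,-10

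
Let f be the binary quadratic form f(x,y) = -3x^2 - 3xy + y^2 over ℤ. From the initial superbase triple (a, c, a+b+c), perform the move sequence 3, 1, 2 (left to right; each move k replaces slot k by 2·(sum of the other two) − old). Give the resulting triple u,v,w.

start (-3,1,-5) = (f(1,0),f(0,1),f(1,1))
replace slot 3: 2·((-3)+1) − (-5) = 1 → (-3,1,1)
replace slot 1: 2·(1+1) − (-3) = 7 → (7,1,1)
replace slot 2: 2·(7+1) − 1 = 15 → (7,15,1)

7,15,1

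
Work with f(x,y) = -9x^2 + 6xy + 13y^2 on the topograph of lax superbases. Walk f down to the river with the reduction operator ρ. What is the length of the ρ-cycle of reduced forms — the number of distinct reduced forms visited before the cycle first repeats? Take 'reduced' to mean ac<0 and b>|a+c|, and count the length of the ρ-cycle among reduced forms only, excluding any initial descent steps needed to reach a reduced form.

D = 504, ⌊√D⌋ = 22
river: ρ → (13,20,-2)
river: ρ → (-2,20,13)
river: ρ → (13,6,-9)
river: ρ → (-9,12,10)
river: ρ → (10,8,-11)
river: ρ → (-11,14,7)
river: ρ → (7,14,-11)
river: ρ → (-11,8,10)
river: ρ → (10,12,-9)
river: ρ → (-9,6,13)
ρ-cycle length = 10 (tail of 0 descent steps not counted)

10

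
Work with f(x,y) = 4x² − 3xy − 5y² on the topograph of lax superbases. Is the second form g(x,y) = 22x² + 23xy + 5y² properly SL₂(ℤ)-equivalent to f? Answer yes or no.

D₁ = 89, D₂ = 89
river cycle of f (length 14): (-5, 3, 4), (4, 5, -4), (-4, 3, 5), (5, 7, -2), (-2, 9, 1), (1, 9, -2), (-2, 7, 5), (5, 3, -4), (-4, 5, 4), (4, 3, -5), … (4 more)
river cycle of g (length 14): (5, 7, -2), (-2, 9, 1), (1, 9, -2), (-2, 7, 5), (5, 3, -4), (-4, 5, 4), (4, 3, -5), (-5, 7, 2), (2, 9, -1), (-1, 9, 2), … (4 more)
cycles coincide ⇒ equivalent

yes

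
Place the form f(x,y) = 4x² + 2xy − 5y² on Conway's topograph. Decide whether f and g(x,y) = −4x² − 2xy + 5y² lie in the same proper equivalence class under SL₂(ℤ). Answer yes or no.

D₁ = 84, D₂ = 84
river cycle of f (length 6): (-5, 8, 1), (1, 8, -5), (-5, 2, 4), (4, 6, -3), (-3, 6, 4), (4, 2, -5)
river cycle of g (length 6): (5, 2, -4), (-4, 6, 3), (3, 6, -4), (-4, 2, 5), (5, 8, -1), (-1, 8, 5)
cycles differ ⇒ inequivalent

no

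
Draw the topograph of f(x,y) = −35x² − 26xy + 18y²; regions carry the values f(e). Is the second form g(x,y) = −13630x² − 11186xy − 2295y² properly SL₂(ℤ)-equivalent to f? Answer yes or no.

D₁ = 3196, D₂ = 3196
river cycle of f (length 8): (18, 26, -35), (-35, 44, 9), (9, 46, -30), (-30, 14, 25), (25, 36, -19), (-19, 40, 21), (21, 44, -15), (-15, 46, 18)
river cycle of g (length 8): (-35, 44, 9), (9, 46, -30), (-30, 14, 25), (25, 36, -19), (-19, 40, 21), (21, 44, -15), (-15, 46, 18), (18, 26, -35)
cycles coincide ⇒ equivalent

yes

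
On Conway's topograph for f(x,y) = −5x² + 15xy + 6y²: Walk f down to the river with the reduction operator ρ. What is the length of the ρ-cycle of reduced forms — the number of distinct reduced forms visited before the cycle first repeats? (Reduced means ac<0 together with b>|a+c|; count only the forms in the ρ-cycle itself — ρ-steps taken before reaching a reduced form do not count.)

D = 345, ⌊√D⌋ = 18
river: ρ → (6,9,-11)
river: ρ → (-11,13,4)
river: ρ → (4,11,-14)
river: ρ → (-14,17,1)
river: ρ → (1,17,-14)
river: ρ → (-14,11,4)
river: ρ → (4,13,-11)
river: ρ → (-11,9,6)
river: ρ → (6,15,-5)
river: ρ → (-5,15,6)
ρ-cycle length = 10 (tail of 0 descent steps not counted)

10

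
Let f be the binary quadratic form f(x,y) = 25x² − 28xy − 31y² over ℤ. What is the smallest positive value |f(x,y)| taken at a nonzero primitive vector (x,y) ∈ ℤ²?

descent: ρ → (-31,28,25)  [lands on river]
river: ρ → (25,22,-34)
river: ρ → (-34,46,13)
river: ρ → (13,58,-10)
river: ρ → (-10,62,1)
river: ρ → (1,62,-10)
river: ρ → (-10,58,13)
river: ρ → (13,46,-34)
river: ρ → (-34,22,25)
river: ρ → (25,28,-31)
river: ρ → (-31,34,22)
river: ρ → (22,54,-11)
river: ρ → (-11,56,17)
river: ρ → (17,46,-26)
river: ρ → (-26,58,5)
river: ρ → (5,62,-2)
river: ρ → (-2,62,5)
river: ρ → (5,58,-26)
river: ρ → (-26,46,17)
river: ρ → (17,56,-11)
river: ρ → (-11,54,22)
river: ρ → (22,34,-31)
closes: descent 1, river 22
min |a| on river = 1

1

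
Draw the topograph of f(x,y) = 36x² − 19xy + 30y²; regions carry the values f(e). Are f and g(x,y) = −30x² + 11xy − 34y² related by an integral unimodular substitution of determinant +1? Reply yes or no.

D₁ = -3959, D₂ = -3959
f: flip: (36,-19,30)→(30,19,36)
f: reduced (well bottom): (30,19,36) with a≤c, −a<b≤a
g is negative-definite; reduce −g:
−g: reduced (well bottom): (30,-11,34) with a≤c, −a<b≤a
flip sign back: reduced form of g is (-30,11,-34)
reduced forms (30, 19, 36) vs (-30, 11, -34) ⇒ inequivalent

no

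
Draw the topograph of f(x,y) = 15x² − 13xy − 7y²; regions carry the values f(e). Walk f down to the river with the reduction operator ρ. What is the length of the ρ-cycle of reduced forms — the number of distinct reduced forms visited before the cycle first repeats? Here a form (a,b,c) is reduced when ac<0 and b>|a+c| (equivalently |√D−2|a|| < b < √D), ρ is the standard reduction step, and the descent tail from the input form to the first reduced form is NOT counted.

D = 589, ⌊√D⌋ = 24
descent: ρ → (-7,13,15)  [lands on river]
river: ρ → (15,17,-5)
river: ρ → (-5,23,3)
river: ρ → (3,19,-19)
river: ρ → (-19,19,3)
river: ρ → (3,23,-5)
river: ρ → (-5,17,15)
river: ρ → (15,13,-7)
river: ρ → (-7,15,13)
river: ρ → (13,11,-9)
river: ρ → (-9,7,15)
river: ρ → (15,23,-1)
river: ρ → (-1,23,15)
river: ρ → (15,7,-9)
river: ρ → (-9,11,13)
river: ρ → (13,15,-7)
ρ-cycle length = 16 (tail of 1 descent step not counted)

16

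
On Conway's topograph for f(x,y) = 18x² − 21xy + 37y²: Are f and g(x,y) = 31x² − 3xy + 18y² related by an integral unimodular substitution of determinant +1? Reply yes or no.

D₁ = -2223, D₂ = -2223
f: translate: b→15 (≡-21 mod 36), so (18,-21,37)→(18,15,34)
f: reduced (well bottom): (18,15,34) with a≤c, −a<b≤a
g: flip: (31,-3,18)→(18,3,31)
g: reduced (well bottom): (18,3,31) with a≤c, −a<b≤a
reduced forms (18, 15, 34) vs (18, 3, 31) ⇒ inequivalent

no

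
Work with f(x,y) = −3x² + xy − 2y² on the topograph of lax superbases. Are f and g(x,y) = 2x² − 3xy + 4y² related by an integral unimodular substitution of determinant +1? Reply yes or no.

D₁ = -23, D₂ = -23
f is negative-definite; reduce −f:
−f: flip: (3,-1,2)→(2,1,3)
−f: reduced (well bottom): (2,1,3) with a≤c, −a<b≤a
flip sign back: reduced form of f is (-2,-1,-3)
g: translate: b→1 (≡-3 mod 4), so (2,-3,4)→(2,1,3)
g: reduced (well bottom): (2,1,3) with a≤c, −a<b≤a
reduced forms (-2, -1, -3) vs (2, 1, 3) ⇒ inequivalent

no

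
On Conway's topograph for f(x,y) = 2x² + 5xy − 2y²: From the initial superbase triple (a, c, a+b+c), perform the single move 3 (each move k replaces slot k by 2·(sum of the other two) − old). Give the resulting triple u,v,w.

start (2,-2,5) = (f(1,0),f(0,1),f(1,1))
replace slot 3: 2·(2+(-2)) − 5 = -5 → (2,-2,-5)

2,-2,-5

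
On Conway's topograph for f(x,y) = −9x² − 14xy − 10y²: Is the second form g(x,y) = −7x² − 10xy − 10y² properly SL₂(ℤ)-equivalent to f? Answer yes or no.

D₁ = -164, D₂ = -180
discriminants differ ⇒ not SL₂(ℤ)-equivalent

no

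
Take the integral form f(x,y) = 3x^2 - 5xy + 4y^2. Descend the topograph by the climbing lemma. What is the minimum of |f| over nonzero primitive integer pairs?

translate: b→1 (≡-5 mod 6), so (3,-5,4)→(3,1,2)
flip: (3,1,2)→(2,-1,3)
reduced (well bottom): (2,-1,3) with a≤c, −a<b≤a
well minimum = a = 2

2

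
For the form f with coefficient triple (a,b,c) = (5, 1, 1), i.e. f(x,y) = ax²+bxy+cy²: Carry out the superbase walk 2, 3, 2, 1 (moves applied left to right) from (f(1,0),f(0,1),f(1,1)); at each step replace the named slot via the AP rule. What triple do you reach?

start (5,1,7) = (f(1,0),f(0,1),f(1,1))
replace slot 2: 2·(5+7) − 1 = 23 → (5,23,7)
replace slot 3: 2·(5+23) − 7 = 49 → (5,23,49)
replace slot 2: 2·(5+49) − 23 = 85 → (5,85,49)
replace slot 1: 2·(85+49) − 5 = 263 → (263,85,49)

263,85,49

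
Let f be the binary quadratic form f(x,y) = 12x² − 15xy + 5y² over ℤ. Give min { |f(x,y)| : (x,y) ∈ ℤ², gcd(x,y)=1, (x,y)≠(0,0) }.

translate: b→9 (≡-15 mod 24), so (12,-15,5)→(12,9,2)
flip: (12,9,2)→(2,-9,12)
translate: b→-1 (≡-9 mod 4), so (2,-9,12)→(2,-1,2)
flip: (2,-1,2)→(2,1,2)
reduced (well bottom): (2,1,2) with a≤c, −a<b≤a
well minimum = a = 2

2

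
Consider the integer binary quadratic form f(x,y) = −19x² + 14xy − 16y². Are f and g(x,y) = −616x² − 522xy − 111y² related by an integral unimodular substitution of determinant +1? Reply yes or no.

D₁ = -1020, D₂ = -1020
f is negative-definite; reduce −f:
−f: flip: (19,-14,16)→(16,14,19)
−f: reduced (well bottom): (16,14,19) with a≤c, −a<b≤a
flip sign back: reduced form of f is (-16,-14,-19)
g is negative-definite; reduce −g:
−g: flip: (616,522,111)→(111,-522,616)
−g: translate: b→-78 (≡-522 mod 222), so (111,-522,616)→(111,-78,16)
−g: flip: (111,-78,16)→(16,78,111)
−g: translate: b→14 (≡78 mod 32), so (16,78,111)→(16,14,19)
−g: reduced (well bottom): (16,14,19) with a≤c, −a<b≤a
flip sign back: reduced form of g is (-16,-14,-19)
reduced forms (-16, -14, -19) vs (-16, -14, -19) ⇒ equivalent

yes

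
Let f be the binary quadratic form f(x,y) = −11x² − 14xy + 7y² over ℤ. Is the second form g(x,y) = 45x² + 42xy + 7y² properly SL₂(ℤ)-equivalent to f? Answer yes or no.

D₁ = 504, D₂ = 504
river cycle of f (length 10): (7, 14, -11), (-11, 8, 10), (10, 12, -9), (-9, 6, 13), (13, 20, -2), (-2, 20, 13), (13, 6, -9), (-9, 12, 10), (10, 8, -11), (-11, 14, 7)
river cycle of g (length 10): (7, 14, -11), (-11, 8, 10), (10, 12, -9), (-9, 6, 13), (13, 20, -2), (-2, 20, 13), (13, 6, -9), (-9, 12, 10), (10, 8, -11), (-11, 14, 7)
cycles coincide ⇒ equivalent

yes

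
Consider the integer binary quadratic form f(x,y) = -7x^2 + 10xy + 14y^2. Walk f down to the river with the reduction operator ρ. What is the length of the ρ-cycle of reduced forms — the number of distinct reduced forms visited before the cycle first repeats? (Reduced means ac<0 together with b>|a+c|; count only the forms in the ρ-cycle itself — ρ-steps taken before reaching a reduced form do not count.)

D = 492, ⌊√D⌋ = 22
river: ρ → (14,18,-3)
river: ρ → (-3,18,14)
river: ρ → (14,10,-7)
river: ρ → (-7,18,6)
river: ρ → (6,18,-7)
river: ρ → (-7,10,14)
ρ-cycle length = 6 (tail of 0 descent steps not counted)

6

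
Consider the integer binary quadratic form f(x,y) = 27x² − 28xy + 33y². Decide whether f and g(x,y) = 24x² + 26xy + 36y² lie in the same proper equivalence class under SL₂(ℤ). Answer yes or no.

D₁ = -2780, D₂ = -2780
f: translate: b→26 (≡-28 mod 54), so (27,-28,33)→(27,26,32)
f: reduced (well bottom): (27,26,32) with a≤c, −a<b≤a
g: translate: b→-22 (≡26 mod 48), so (24,26,36)→(24,-22,34)
g: reduced (well bottom): (24,-22,34) with a≤c, −a<b≤a
reduced forms (27, 26, 32) vs (24, -22, 34) ⇒ inequivalent

no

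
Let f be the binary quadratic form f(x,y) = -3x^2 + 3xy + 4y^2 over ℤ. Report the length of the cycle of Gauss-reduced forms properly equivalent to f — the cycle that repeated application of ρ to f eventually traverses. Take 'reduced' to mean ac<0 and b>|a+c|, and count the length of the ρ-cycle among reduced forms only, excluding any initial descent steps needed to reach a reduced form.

D = 57, ⌊√D⌋ = 7
river: ρ → (4,5,-2)
river: ρ → (-2,7,1)
river: ρ → (1,7,-2)
river: ρ → (-2,5,4)
river: ρ → (4,3,-3)
river: ρ → (-3,3,4)
ρ-cycle length = 6 (tail of 0 descent steps not counted)

6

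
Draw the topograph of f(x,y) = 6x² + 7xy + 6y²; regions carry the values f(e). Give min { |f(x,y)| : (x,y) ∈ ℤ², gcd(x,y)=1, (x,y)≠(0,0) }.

translate: b→-5 (≡7 mod 12), so (6,7,6)→(6,-5,5)
flip: (6,-5,5)→(5,5,6)
reduced (well bottom): (5,5,6) with a≤c, −a<b≤a
well minimum = a = 5

5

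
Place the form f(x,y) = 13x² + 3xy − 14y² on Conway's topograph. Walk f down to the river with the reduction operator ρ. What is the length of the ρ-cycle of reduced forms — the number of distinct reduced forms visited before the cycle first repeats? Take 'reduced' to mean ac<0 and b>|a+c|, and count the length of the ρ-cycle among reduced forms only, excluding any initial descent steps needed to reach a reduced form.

D = 737, ⌊√D⌋ = 27
river: ρ → (-14,25,2)
river: ρ → (2,27,-1)
river: ρ → (-1,27,2)
river: ρ → (2,25,-14)
river: ρ → (-14,3,13)
river: ρ → (13,23,-4)
river: ρ → (-4,25,7)
river: ρ → (7,17,-16)
river: ρ → (-16,15,8)
river: ρ → (8,17,-14)
river: ρ → (-14,11,11)
river: ρ → (11,11,-14)
river: ρ → (-14,17,8)
river: ρ → (8,15,-16)
river: ρ → (-16,17,7)
river: ρ → (7,25,-4)
river: ρ → (-4,23,13)
river: ρ → (13,3,-14)
ρ-cycle length = 18 (tail of 0 descent steps not counted)

18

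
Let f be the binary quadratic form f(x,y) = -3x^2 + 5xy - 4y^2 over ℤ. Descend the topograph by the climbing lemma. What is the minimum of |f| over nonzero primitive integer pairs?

translate: b→1 (≡-5 mod 6), so (3,-5,4)→(3,1,2)
flip: (3,1,2)→(2,-1,3)
reduced (well bottom): (2,-1,3) with a≤c, −a<b≤a
well minimum |f| = |-2| = 2 (negative-definite)

2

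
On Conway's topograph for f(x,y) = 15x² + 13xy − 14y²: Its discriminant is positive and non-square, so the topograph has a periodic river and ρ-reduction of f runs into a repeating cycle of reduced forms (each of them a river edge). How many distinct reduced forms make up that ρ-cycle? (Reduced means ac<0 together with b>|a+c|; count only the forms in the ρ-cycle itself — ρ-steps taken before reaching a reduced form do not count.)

D = 1009, ⌊√D⌋ = 31
river: ρ → (-14,15,14)
river: ρ → (14,13,-15)
river: ρ → (-15,17,12)
river: ρ → (12,31,-1)
river: ρ → (-1,31,12)
river: ρ → (12,17,-15)
river: ρ → (-15,13,14)
river: ρ → (14,15,-14)
river: ρ → (-14,13,15)
river: ρ → (15,17,-12)
river: ρ → (-12,31,1)
river: ρ → (1,31,-12)
river: ρ → (-12,17,15)
river: ρ → (15,13,-14)
ρ-cycle length = 14 (tail of 0 descent steps not counted)

14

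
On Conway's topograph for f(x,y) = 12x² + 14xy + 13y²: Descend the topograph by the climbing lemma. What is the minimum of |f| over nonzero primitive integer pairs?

translate: b→-10 (≡14 mod 24), so (12,14,13)→(12,-10,11)
flip: (12,-10,11)→(11,10,12)
reduced (well bottom): (11,10,12) with a≤c, −a<b≤a
well minimum = a = 11

11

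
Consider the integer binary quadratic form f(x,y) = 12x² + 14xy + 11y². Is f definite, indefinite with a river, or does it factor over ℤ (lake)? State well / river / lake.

D = b²−4ac = 14² − 4·12·11 = -332
D < 0 ⇒ definite ⇒ every region one sign ⇒ single well

well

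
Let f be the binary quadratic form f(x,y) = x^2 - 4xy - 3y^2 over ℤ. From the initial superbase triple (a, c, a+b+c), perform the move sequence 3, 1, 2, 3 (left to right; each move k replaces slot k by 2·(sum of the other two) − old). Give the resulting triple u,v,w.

start (1,-3,-6) = (f(1,0),f(0,1),f(1,1))
replace slot 3: 2·(1+(-3)) − (-6) = 2 → (1,-3,2)
replace slot 1: 2·((-3)+2) − 1 = -3 → (-3,-3,2)
replace slot 2: 2·((-3)+2) − (-3) = 1 → (-3,1,2)
replace slot 3: 2·((-3)+1) − 2 = -6 → (-3,1,-6)

-3,1,-6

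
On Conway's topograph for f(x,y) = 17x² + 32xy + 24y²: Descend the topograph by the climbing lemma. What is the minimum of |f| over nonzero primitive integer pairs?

translate: b→-2 (≡32 mod 34), so (17,32,24)→(17,-2,9)
flip: (17,-2,9)→(9,2,17)
reduced (well bottom): (9,2,17) with a≤c, −a<b≤a
well minimum = a = 9

9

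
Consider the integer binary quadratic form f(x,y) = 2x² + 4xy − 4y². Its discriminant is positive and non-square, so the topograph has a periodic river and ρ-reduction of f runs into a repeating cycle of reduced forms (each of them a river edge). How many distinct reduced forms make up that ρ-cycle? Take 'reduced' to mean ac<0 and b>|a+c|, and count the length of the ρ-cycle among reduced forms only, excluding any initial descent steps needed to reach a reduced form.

D = 48, ⌊√D⌋ = 6
river: ρ → (-4,4,2)
river: ρ → (2,4,-4)
ρ-cycle length = 2 (tail of 0 descent steps not counted)

2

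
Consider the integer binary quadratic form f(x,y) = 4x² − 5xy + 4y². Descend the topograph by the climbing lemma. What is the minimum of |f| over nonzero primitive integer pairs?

translate: b→3 (≡-5 mod 8), so (4,-5,4)→(4,3,3)
flip: (4,3,3)→(3,-3,4)
translate: b→3 (≡-3 mod 6), so (3,-3,4)→(3,3,4)
reduced (well bottom): (3,3,4) with a≤c, −a<b≤a
well minimum = a = 3

3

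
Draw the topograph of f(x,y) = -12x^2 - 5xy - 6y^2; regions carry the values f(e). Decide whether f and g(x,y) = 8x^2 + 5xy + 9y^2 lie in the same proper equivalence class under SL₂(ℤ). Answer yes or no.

D₁ = -263, D₂ = -263
f is negative-definite; reduce −f:
−f: flip: (12,5,6)→(6,-5,12)
−f: reduced (well bottom): (6,-5,12) with a≤c, −a<b≤a
flip sign back: reduced form of f is (-6,5,-12)
g: reduced (well bottom): (8,5,9) with a≤c, −a<b≤a
reduced forms (-6, 5, -12) vs (8, 5, 9) ⇒ inequivalent

no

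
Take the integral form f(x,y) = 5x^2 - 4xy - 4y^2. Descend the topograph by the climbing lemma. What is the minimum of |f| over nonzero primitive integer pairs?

descent: ρ → (-4,4,5)  [lands on river]
river: ρ → (5,6,-3)
river: ρ → (-3,6,5)
river: ρ → (5,4,-4)
closes: descent 1, river 4
min |a| on river = 3

3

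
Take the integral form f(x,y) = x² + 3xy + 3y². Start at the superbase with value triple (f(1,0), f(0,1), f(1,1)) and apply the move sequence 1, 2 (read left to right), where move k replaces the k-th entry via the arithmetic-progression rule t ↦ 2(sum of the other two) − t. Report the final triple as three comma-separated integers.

start (1,3,7) = (f(1,0),f(0,1),f(1,1))
replace slot 1: 2·(3+7) − 1 = 19 → (19,3,7)
replace slot 2: 2·(19+7) − 3 = 49 → (19,49,7)

19,49,7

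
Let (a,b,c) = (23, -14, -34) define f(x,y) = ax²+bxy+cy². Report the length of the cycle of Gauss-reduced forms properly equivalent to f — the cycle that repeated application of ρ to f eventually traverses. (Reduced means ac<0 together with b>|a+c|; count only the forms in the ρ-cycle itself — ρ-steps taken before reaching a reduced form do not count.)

D = 3324, ⌊√D⌋ = 57
descent: ρ → (-34,14,23)  [lands on river]
river: ρ → (23,32,-25)
river: ρ → (-25,18,30)
river: ρ → (30,42,-13)
river: ρ → (-13,36,39)
river: ρ → (39,42,-10)
river: ρ → (-10,38,47)
river: ρ → (47,56,-1)
river: ρ → (-1,56,47)
river: ρ → (47,38,-10)
river: ρ → (-10,42,39)
river: ρ → (39,36,-13)
river: ρ → (-13,42,30)
river: ρ → (30,18,-25)
river: ρ → (-25,32,23)
river: ρ → (23,14,-34)
river: ρ → (-34,54,3)
river: ρ → (3,54,-34)
ρ-cycle length = 18 (tail of 1 descent step not counted)

18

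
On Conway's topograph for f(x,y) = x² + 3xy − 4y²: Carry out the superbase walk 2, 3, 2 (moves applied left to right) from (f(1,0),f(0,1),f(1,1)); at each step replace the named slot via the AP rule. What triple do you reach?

start (1,-4,0) = (f(1,0),f(0,1),f(1,1))
replace slot 2: 2·(1+0) − (-4) = 6 → (1,6,0)
replace slot 3: 2·(1+6) − 0 = 14 → (1,6,14)
replace slot 2: 2·(1+14) − 6 = 24 → (1,24,14)

1,24,14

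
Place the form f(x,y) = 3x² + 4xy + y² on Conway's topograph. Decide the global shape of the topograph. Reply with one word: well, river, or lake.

D = b²−4ac = 4² − 4·3·1 = 4
D = 2² is a perfect square ⇒ form factors over ℤ ⇒ lakes

lake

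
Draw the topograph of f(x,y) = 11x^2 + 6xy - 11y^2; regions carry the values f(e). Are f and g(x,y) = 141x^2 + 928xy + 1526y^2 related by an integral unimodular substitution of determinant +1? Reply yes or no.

D₁ = 520, D₂ = 520
river cycle of f (length 10): (-11, 16, 6), (6, 20, -5), (-5, 20, 6), (6, 16, -11), (-11, 6, 11), (11, 16, -6), (-6, 20, 5), (5, 20, -6), (-6, 16, 11), (11, 6, -11)
river cycle of g (length 10): (11, 6, -11), (-11, 16, 6), (6, 20, -5), (-5, 20, 6), (6, 16, -11), (-11, 6, 11), (11, 16, -6), (-6, 20, 5), (5, 20, -6), (-6, 16, 11)
cycles coincide ⇒ equivalent

yes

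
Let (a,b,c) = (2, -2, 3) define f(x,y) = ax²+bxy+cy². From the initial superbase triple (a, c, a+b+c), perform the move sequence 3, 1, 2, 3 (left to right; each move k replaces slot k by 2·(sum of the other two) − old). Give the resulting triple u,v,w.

start (2,3,3) = (f(1,0),f(0,1),f(1,1))
replace slot 3: 2·(2+3) − 3 = 7 → (2,3,7)
replace slot 1: 2·(3+7) − 2 = 18 → (18,3,7)
replace slot 2: 2·(18+7) − 3 = 47 → (18,47,7)
replace slot 3: 2·(18+47) − 7 = 123 → (18,47,123)

18,47,123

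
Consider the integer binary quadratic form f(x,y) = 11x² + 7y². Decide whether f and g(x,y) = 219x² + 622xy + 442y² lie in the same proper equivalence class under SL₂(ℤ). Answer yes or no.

D₁ = -308, D₂ = -308
f: flip: (11,0,7)→(7,0,11)
f: reduced (well bottom): (7,0,11) with a≤c, −a<b≤a
g: translate: b→184 (≡622 mod 438), so (219,622,442)→(219,184,39)
g: flip: (219,184,39)→(39,-184,219)
g: translate: b→-28 (≡-184 mod 78), so (39,-184,219)→(39,-28,7)
g: flip: (39,-28,7)→(7,28,39)
g: translate: b→0 (≡28 mod 14), so (7,28,39)→(7,0,11)
g: reduced (well bottom): (7,0,11) with a≤c, −a<b≤a
reduced forms (7, 0, 11) vs (7, 0, 11) ⇒ equivalent

yes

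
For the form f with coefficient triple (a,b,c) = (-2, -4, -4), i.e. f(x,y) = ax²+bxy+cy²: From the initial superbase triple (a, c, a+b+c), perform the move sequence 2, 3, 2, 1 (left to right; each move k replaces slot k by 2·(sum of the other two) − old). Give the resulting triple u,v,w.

start (-2,-4,-10) = (f(1,0),f(0,1),f(1,1))
replace slot 2: 2·((-2)+(-10)) − (-4) = -20 → (-2,-20,-10)
replace slot 3: 2·((-2)+(-20)) − (-10) = -34 → (-2,-20,-34)
replace slot 2: 2·((-2)+(-34)) − (-20) = -52 → (-2,-52,-34)
replace slot 1: 2·((-52)+(-34)) − (-2) = -170 → (-170,-52,-34)

-170,-52,-34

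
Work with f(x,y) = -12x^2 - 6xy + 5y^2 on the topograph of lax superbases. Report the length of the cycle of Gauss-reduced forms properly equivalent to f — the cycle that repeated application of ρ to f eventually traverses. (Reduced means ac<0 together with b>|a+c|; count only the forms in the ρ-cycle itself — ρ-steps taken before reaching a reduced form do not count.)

D = 276, ⌊√D⌋ = 16
descent: ρ → (5,16,-1)  [lands on river]
river: ρ → (-1,16,5)
river: ρ → (5,14,-4)
river: ρ → (-4,10,11)
river: ρ → (11,12,-3)
river: ρ → (-3,12,11)
river: ρ → (11,10,-4)
river: ρ → (-4,14,5)
ρ-cycle length = 8 (tail of 1 descent step not counted)

8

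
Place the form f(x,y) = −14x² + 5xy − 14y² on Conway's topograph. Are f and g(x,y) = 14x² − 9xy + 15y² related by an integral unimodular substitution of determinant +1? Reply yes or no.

D₁ = -759, D₂ = -759
f is negative-definite; reduce −f:
−f: flip: (14,-5,14)→(14,5,14)
−f: reduced (well bottom): (14,5,14) with a≤c, −a<b≤a
flip sign back: reduced form of f is (-14,-5,-14)
g: reduced (well bottom): (14,-9,15) with a≤c, −a<b≤a
reduced forms (-14, -5, -14) vs (14, -9, 15) ⇒ inequivalent

no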